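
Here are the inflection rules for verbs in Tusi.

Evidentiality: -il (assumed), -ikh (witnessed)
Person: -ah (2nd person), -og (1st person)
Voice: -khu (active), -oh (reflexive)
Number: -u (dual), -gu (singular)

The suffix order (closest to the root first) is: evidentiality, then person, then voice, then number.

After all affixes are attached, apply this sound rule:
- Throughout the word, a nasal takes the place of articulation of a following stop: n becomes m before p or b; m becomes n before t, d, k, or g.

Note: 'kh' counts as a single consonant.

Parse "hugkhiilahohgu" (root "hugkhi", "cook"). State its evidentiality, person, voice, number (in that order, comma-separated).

assumed, 2nd person, reflexive, singular

Segment: hugkhi-il-ah-oh-gu.
evidentiality: -il → assumed.
person: -ah → 2nd person.
voice: -oh → reflexive.
number: -gu → singular.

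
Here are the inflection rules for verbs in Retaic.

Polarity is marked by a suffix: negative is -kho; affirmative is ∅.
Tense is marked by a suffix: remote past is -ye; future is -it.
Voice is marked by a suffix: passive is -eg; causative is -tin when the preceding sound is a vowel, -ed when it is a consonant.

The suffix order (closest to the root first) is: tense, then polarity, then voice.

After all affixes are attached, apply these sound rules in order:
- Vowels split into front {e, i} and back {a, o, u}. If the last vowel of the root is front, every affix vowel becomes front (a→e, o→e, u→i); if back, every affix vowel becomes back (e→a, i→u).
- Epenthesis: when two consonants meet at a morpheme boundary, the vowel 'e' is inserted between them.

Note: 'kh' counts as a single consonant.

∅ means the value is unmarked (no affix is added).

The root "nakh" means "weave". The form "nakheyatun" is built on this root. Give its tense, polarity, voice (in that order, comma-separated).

remote past, affirmative, causative

Segment: nakh-ye-tin.
tense: -ye → remote past.
polarity: ∅ → affirmative.
voice: -tin/ed → causative.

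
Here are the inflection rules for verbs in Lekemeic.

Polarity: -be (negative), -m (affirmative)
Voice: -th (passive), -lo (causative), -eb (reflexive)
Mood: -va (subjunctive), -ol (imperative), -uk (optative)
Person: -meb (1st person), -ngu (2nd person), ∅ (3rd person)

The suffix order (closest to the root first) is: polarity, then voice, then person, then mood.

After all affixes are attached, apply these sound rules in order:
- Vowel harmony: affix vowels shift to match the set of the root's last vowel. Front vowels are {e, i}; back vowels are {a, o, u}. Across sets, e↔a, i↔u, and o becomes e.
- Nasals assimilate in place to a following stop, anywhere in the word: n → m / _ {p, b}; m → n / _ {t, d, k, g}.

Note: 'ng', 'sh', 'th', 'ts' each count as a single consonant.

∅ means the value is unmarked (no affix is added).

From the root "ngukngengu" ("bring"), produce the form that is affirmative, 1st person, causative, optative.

Attach polarity affirmative -m → ngukngengum.
Attach voice causative -lo → ngukngengumlo.
Attach person 1st person -meb → ngukngengumlomeb.
Attach mood optative -uk → ngukngengumlomebuk.
Apply vowel harmony: ngukngengumlomebuk → ngukngengumlomabuk.
Nasal assimilation: no change.

ngukngengumlomabuk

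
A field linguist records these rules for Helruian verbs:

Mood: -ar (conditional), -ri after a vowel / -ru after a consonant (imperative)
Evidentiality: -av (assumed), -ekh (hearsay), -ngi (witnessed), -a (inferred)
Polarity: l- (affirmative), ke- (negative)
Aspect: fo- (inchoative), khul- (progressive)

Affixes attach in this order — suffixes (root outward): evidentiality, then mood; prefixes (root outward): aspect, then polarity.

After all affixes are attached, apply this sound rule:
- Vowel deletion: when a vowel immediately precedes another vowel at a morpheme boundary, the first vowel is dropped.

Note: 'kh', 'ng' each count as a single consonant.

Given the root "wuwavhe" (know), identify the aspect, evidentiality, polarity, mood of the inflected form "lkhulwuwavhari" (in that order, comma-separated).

progressive, inferred, affirmative, imperative

Segment: l-khul-wuwavhe-a-ri.
aspect: khul- → progressive.
evidentiality: -a → inferred.
polarity: l- → affirmative.
mood: -ri/ru → imperative.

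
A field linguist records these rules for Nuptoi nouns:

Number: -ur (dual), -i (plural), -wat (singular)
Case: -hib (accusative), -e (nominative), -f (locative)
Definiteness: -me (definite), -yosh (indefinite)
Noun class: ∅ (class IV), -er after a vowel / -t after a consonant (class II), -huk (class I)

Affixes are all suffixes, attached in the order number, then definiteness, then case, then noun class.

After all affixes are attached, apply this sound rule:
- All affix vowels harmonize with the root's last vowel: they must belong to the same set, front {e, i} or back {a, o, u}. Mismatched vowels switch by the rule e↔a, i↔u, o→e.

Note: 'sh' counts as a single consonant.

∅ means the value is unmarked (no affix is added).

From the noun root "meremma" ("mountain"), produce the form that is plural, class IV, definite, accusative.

meremmaumahub

Attach number plural -i → meremmai.
Attach definiteness definite -me → meremmaime.
Attach case accusative -hib → meremmaimehib.
noun class = class IV: zero marking, form stays meremmaimehib.
Apply vowel harmony: meremmaimehib → meremmaumahub.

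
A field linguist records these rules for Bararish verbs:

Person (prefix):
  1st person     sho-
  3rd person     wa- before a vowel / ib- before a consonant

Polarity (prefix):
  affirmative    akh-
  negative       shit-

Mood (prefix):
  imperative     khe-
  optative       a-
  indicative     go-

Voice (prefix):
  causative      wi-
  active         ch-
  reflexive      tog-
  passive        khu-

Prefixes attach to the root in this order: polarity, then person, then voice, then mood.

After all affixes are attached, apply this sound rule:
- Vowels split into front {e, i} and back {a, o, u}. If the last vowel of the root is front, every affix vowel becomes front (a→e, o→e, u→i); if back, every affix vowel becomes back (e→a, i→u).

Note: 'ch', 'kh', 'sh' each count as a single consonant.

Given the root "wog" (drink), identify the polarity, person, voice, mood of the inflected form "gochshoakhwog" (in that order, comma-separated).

Segment: go-ch-sho-akh-wog.
polarity: akh- → affirmative.
person: sho- → 1st person.
voice: ch- → active.
mood: go- → indicative.

affirmative, 1st person, active, indicative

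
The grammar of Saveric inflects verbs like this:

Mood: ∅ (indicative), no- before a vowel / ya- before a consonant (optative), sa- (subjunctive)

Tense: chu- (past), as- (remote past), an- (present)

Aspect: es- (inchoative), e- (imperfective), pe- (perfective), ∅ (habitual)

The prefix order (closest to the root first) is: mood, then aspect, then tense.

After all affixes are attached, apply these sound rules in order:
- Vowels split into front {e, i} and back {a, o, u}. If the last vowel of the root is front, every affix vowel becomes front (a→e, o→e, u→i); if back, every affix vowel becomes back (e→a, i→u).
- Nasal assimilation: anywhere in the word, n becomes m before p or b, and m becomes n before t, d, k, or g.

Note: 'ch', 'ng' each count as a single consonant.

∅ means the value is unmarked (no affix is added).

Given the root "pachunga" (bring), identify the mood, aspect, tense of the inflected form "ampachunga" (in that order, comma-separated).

indicative, habitual, present

Segment: an-pachunga.
mood: ∅ → indicative.
aspect: ∅ → habitual.
tense: an- → present.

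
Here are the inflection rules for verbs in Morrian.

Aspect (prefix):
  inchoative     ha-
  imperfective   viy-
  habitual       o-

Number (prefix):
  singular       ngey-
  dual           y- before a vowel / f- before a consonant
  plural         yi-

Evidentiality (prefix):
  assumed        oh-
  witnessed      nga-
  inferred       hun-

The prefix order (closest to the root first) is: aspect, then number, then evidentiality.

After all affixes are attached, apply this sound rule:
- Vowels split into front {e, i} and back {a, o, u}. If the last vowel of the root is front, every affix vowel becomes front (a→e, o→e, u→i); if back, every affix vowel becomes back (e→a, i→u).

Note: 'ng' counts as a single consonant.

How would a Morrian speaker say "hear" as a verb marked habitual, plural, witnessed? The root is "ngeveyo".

Attach aspect habitual o- → ongeveyo.
Attach number plural yi- → yiongeveyo.
Attach evidentiality witnessed nga- → ngayiongeveyo.
Apply vowel harmony: ngayiongeveyo → ngayuongeveyo.

ngayuongeveyo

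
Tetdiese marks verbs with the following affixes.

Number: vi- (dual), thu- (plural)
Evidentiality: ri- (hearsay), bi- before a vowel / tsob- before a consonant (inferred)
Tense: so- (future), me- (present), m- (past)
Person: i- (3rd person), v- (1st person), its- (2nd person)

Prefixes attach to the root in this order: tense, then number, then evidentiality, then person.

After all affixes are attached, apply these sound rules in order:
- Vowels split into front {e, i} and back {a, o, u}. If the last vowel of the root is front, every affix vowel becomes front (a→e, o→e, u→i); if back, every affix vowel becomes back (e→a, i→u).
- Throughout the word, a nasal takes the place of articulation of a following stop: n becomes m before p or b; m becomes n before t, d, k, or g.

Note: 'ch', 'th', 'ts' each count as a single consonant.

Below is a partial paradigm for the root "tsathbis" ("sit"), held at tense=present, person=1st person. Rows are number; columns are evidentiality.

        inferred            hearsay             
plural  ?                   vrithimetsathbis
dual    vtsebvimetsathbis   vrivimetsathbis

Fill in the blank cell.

Attach tense present me- → metsathbis.
Attach number plural thu- → thumetsathbis.
Attach evidentiality inferred tsob- (before consonant 'th') → tsobthumetsathbis.
Attach person 1st person v- → vtsobthumetsathbis.
Apply vowel harmony: vtsobthumetsathbis → vtsebthimetsathbis.
Nasal assimilation: no change.

vtsebthimetsathbis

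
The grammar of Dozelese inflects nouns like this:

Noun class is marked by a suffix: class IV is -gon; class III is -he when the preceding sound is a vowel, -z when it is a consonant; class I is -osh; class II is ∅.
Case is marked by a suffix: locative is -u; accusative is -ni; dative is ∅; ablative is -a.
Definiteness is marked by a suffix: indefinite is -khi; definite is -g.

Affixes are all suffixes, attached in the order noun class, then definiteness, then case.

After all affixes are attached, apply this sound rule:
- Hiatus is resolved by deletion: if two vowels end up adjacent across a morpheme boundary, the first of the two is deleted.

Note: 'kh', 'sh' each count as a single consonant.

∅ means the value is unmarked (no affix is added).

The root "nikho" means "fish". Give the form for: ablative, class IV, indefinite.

Attach noun class class IV -gon → nikhogon.
Attach definiteness indefinite -khi → nikhogonkhi.
Attach case ablative -a → nikhogonkhia.
Apply vowel deletion: nikhogonkhia → nikhogonkha.

nikhogonkha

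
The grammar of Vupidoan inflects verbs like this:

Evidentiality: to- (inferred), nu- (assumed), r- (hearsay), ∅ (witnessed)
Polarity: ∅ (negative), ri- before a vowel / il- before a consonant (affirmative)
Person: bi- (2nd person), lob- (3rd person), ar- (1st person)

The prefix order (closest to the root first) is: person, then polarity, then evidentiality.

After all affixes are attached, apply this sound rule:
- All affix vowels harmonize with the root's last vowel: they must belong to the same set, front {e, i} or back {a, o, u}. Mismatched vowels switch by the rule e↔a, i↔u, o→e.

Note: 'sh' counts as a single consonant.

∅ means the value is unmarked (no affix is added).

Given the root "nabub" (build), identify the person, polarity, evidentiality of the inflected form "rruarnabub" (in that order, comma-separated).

Segment: r-ri-ar-nabub.
person: ar- → 1st person.
polarity: ri/il- → affirmative.
evidentiality: r- → hearsay.

1st person, affirmative, hearsay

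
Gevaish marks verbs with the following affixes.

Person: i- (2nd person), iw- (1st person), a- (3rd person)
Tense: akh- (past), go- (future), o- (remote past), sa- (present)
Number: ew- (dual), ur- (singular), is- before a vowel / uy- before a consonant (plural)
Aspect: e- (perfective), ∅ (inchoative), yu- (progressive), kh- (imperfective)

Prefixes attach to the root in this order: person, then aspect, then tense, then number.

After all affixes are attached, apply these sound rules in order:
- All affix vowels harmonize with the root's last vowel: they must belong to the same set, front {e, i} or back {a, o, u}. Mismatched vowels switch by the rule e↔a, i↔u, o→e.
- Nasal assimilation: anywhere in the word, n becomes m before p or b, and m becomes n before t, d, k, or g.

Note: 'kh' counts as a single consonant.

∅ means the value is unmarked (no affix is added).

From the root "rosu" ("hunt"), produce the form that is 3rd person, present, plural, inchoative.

Attach person 3rd person a- → arosu.
aspect = inchoative: zero marking, form stays arosu.
Attach tense present sa- → saarosu.
Attach number plural uy- (before consonant 's') → uysaarosu.
Vowel harmony: no change.
Nasal assimilation: no change.

uysaarosu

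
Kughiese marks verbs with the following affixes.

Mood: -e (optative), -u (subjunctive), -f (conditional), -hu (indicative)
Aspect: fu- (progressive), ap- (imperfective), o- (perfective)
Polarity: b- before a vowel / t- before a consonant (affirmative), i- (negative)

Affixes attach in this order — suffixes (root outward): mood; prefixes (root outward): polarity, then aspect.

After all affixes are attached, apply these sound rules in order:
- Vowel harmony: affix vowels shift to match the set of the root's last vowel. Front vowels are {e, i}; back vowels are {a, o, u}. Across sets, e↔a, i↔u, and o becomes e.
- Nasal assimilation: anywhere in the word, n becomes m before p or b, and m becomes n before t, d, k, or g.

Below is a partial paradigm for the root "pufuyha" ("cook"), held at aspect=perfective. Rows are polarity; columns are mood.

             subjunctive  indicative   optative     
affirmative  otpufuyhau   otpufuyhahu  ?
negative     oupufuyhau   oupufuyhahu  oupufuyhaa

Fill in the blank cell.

otpufuyhaa

Attach mood optative -e → pufuyhae.
Attach polarity affirmative t- (before consonant 'p') → tpufuyhae.
Attach aspect perfective o- → otpufuyhae.
Apply vowel harmony: otpufuyhae → otpufuyhaa.
Nasal assimilation: no change.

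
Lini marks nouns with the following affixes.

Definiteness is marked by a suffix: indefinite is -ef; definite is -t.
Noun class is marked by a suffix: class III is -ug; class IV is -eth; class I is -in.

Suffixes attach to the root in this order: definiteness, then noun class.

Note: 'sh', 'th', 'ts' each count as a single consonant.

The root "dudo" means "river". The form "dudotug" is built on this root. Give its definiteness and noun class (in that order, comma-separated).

definite, class III

Segment: dudo-t-ug.
definiteness: -t → definite.
noun class: -ug → class III.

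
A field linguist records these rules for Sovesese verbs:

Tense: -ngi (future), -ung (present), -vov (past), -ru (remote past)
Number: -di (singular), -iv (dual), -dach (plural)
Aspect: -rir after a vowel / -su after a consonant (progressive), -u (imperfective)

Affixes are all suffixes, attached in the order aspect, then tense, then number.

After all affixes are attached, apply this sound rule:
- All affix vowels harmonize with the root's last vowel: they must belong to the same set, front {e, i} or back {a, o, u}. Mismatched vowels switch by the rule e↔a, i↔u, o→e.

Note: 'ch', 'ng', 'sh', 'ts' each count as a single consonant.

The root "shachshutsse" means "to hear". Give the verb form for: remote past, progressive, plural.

Attach aspect progressive -rir (after vowel 'e') → shachshutsserir.
Attach tense remote past -ru → shachshutsserirru.
Attach number plural -dach → shachshutsserirrudach.
Apply vowel harmony: shachshutsserirrudach → shachshutsserirridech.

shachshutsserirridech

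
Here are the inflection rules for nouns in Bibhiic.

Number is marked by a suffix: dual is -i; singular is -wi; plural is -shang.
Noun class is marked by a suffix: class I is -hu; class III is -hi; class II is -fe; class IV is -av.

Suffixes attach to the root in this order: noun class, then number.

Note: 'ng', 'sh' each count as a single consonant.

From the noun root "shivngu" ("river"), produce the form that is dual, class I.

Attach noun class class I -hu → shivnguhu.
Attach number dual -i → shivnguhui.

shivnguhui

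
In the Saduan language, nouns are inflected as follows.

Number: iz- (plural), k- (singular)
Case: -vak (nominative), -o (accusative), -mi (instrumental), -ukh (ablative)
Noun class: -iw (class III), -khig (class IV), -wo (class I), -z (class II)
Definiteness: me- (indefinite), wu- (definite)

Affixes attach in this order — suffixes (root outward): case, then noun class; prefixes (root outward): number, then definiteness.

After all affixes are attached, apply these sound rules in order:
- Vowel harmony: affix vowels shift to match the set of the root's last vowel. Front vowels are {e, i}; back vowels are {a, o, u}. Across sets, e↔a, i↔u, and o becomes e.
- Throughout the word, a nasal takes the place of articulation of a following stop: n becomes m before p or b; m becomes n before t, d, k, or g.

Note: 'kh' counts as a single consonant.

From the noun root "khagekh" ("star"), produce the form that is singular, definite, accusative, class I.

wikkhagekhewe

Attach number singular k- → kkhagekh.
Attach case accusative -o → kkhagekho.
Attach definiteness definite wu- → wukkhagekho.
Attach noun class class I -wo → wukkhagekhowo.
Apply vowel harmony: wukkhagekhowo → wikkhagekhewe.
Nasal assimilation: no change.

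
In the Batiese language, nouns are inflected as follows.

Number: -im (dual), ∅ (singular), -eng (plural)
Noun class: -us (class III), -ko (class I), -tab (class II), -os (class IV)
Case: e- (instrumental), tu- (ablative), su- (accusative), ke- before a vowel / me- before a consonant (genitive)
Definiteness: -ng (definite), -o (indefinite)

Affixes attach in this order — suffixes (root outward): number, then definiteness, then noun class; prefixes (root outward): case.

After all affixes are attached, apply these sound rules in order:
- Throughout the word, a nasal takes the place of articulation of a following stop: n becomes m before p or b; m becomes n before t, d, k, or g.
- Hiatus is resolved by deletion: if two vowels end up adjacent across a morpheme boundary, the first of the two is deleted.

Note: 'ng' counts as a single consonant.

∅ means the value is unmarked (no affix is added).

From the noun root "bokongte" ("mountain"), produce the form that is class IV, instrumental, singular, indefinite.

ebokongtos

number = singular: zero marking, form stays bokongte.
Attach definiteness indefinite -o → bokongteo.
Attach case instrumental e- → ebokongteo.
Attach noun class class IV -os → ebokongteoos.
Nasal assimilation: no change.
Apply vowel deletion: ebokongteoos → ebokongtos.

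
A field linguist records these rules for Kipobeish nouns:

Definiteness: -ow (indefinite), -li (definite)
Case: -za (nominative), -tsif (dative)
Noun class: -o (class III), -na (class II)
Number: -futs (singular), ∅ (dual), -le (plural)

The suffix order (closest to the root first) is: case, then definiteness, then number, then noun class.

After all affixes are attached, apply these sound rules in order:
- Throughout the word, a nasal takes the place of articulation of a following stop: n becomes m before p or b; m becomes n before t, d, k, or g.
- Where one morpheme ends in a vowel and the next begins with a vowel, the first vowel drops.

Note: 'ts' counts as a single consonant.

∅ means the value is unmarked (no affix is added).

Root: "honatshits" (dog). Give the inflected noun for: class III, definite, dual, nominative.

Attach case nominative -za → honatshitsza.
Attach definiteness definite -li → honatshitszali.
number = dual: zero marking, form stays honatshitszali.
Attach noun class class III -o → honatshitszalio.
Nasal assimilation: no change.
Apply vowel deletion: honatshitszalio → honatshitszalo.

honatshitszalo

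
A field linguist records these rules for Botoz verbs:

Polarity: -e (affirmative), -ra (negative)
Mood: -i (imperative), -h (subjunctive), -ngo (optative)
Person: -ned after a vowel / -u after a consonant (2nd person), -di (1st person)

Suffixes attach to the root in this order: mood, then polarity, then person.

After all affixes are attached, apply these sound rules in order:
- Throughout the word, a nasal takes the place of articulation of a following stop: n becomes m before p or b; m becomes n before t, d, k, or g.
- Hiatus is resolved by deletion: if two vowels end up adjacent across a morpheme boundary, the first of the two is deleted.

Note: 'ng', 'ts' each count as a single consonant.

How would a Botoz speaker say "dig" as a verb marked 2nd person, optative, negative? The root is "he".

hengoraned

Attach mood optative -ngo → hengo.
Attach polarity negative -ra → hengora.
Attach person 2nd person -ned (after vowel 'a') → hengoraned.
Nasal assimilation: no change.
Vowel deletion: no change.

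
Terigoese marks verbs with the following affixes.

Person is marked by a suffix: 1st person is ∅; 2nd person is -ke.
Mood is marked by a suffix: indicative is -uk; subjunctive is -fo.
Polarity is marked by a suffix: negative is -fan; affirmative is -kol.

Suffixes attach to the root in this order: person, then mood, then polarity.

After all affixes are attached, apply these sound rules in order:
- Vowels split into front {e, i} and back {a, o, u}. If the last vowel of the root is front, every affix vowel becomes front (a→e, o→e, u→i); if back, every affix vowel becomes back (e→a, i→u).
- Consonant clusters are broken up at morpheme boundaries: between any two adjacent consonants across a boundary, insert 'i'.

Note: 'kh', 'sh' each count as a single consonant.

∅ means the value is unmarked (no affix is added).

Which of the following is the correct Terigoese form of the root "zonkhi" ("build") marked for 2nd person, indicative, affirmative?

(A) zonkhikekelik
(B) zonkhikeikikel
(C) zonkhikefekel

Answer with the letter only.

Attach person 2nd person -ke → zonkhike.
Attach mood indicative -uk → zonkhikeuk.
Attach polarity affirmative -kol → zonkhikeukkol.
Apply vowel harmony: zonkhikeukkol → zonkhikeikkel.
Apply epenthesis: zonkhikeikkel → zonkhikeikikel.
So the correct form is zonkhikeikikel, option (B).
(A) zonkhikekelik is wrong: it has the affixes in the wrong order.
(C) zonkhikefekel is wrong: it uses subjunctive instead of indicative for mood.

B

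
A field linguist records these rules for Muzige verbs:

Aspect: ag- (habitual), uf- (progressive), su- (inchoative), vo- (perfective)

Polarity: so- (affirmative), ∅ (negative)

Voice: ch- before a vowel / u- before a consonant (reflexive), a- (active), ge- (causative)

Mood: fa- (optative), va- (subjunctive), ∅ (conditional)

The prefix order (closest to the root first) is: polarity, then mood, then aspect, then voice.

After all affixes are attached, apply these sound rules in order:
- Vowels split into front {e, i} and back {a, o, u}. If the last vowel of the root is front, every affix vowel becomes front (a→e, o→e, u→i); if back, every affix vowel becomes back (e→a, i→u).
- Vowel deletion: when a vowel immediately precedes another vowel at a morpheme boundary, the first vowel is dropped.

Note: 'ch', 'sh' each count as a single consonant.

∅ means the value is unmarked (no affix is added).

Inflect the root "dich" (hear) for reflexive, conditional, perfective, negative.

ivedich

polarity = negative: zero marking, form stays dich.
mood = conditional: zero marking, form stays dich.
Attach aspect perfective vo- → vodich.
Attach voice reflexive u- (before consonant 'v') → uvodich.
Apply vowel harmony: uvodich → ivedich.
Vowel deletion: no change.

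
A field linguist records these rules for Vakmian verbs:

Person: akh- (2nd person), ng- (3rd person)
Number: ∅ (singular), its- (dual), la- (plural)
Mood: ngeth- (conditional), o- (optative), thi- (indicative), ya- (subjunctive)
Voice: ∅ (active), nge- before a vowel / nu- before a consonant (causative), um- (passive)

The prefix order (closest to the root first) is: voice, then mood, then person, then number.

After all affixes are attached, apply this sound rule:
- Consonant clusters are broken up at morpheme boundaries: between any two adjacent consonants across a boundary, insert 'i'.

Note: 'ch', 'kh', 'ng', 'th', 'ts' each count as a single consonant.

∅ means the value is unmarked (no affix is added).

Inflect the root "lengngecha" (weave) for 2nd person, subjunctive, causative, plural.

laakhiyanulengngecha

Attach voice causative nu- (before consonant 'l') → nulengngecha.
Attach mood subjunctive ya- → yanulengngecha.
Attach person 2nd person akh- → akhyanulengngecha.
Attach number plural la- → laakhyanulengngecha.
Apply epenthesis: laakhyanulengngecha → laakhiyanulengngecha.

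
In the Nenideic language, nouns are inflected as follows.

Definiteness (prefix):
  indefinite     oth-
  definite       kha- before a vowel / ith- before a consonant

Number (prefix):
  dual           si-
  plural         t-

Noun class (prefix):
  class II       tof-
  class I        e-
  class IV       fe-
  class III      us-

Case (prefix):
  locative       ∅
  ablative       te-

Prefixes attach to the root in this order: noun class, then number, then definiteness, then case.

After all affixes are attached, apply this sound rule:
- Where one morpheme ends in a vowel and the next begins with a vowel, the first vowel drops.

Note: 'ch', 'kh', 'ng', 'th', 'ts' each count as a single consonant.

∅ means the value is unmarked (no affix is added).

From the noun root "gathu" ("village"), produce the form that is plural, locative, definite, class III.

ithtusgathu

Attach noun class class III us- → usgathu.
Attach number plural t- → tusgathu.
Attach definiteness definite ith- (before consonant 't') → ithtusgathu.
case = locative: zero marking, form stays ithtusgathu.
Vowel deletion: no change.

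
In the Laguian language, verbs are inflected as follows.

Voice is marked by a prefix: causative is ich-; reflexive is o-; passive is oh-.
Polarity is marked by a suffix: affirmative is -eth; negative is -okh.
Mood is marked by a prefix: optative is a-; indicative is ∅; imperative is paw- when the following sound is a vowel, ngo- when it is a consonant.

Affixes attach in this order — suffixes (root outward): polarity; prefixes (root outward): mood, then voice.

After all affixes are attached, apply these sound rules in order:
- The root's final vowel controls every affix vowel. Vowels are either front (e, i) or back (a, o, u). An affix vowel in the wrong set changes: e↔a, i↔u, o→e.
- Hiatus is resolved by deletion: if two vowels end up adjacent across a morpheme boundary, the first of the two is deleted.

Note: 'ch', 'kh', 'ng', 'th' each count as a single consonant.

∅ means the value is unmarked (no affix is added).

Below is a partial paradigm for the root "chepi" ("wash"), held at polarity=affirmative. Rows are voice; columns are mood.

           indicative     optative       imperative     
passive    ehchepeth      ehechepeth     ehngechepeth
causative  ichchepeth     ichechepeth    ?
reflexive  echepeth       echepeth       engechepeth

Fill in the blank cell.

ichngechepeth

Attach polarity affirmative -eth → chepieth.
Attach mood imperative ngo- (before consonant 'ch') → ngochepieth.
Attach voice causative ich- → ichngochepieth.
Apply vowel harmony: ichngochepieth → ichngechepieth.
Apply vowel deletion: ichngechepieth → ichngechepeth.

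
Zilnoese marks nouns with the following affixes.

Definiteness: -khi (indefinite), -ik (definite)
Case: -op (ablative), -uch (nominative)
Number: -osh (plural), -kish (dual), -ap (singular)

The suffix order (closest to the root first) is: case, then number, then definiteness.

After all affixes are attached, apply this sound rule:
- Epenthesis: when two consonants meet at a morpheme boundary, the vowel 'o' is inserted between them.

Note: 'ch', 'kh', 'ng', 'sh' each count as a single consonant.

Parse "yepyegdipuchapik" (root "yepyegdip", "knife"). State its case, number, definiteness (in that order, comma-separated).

Segment: yepyegdip-uch-ap-ik.
case: -uch → nominative.
number: -ap → singular.
definiteness: -ik → definite.

nominative, singular, definite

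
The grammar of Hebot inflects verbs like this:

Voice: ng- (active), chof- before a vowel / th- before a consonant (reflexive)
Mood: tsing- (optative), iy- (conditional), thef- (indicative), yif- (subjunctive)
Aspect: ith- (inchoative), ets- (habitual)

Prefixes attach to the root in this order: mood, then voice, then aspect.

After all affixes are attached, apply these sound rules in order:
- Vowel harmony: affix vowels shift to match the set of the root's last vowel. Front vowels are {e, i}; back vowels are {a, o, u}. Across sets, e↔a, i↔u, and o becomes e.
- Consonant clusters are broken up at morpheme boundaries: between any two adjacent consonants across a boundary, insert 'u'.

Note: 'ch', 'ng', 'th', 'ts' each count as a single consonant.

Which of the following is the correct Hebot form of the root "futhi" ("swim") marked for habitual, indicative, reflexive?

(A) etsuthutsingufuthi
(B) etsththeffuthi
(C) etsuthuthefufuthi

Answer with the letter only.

C

Attach mood indicative thef- → theffuthi.
Attach voice reflexive th- (before consonant 'th') → ththeffuthi.
Attach aspect habitual ets- → etsththeffuthi.
Vowel harmony: no change.
Apply epenthesis: etsththeffuthi → etsuthuthefufuthi.
So the correct form is etsuthuthefufuthi, option (C).
(B) etsththeffuthi is wrong: it fails to apply the sound rule(s).
(A) etsuthutsingufuthi is wrong: it uses optative instead of indicative for mood.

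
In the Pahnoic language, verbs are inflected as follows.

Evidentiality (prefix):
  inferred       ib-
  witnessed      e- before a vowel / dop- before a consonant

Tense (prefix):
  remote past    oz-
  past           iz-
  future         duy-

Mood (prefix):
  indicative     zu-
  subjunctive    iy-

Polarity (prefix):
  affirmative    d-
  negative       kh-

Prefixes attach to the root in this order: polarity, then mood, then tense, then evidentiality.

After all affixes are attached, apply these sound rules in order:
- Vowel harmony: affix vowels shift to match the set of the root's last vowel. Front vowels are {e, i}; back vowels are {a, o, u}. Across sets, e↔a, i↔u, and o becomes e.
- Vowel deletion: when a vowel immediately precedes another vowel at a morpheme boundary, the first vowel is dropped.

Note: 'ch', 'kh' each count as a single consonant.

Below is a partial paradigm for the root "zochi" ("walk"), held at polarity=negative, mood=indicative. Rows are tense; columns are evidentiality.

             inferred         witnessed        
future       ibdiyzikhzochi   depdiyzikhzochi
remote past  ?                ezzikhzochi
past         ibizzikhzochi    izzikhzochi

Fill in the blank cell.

Attach polarity negative kh- → khzochi.
Attach mood indicative zu- → zukhzochi.
Attach tense remote past oz- → ozzukhzochi.
Attach evidentiality inferred ib- → ibozzukhzochi.
Apply vowel harmony: ibozzukhzochi → ibezzikhzochi.
Vowel deletion: no change.

ibezzikhzochi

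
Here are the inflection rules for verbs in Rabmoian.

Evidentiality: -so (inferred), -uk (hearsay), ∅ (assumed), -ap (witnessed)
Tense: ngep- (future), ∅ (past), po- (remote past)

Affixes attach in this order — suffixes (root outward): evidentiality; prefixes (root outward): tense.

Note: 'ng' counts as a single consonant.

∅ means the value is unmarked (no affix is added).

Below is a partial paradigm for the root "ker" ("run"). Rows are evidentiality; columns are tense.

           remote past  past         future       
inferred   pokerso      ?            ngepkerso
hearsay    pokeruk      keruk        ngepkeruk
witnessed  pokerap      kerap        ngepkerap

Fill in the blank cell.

kerso

Attach evidentiality inferred -so → kerso.
tense = past: zero marking, form stays kerso.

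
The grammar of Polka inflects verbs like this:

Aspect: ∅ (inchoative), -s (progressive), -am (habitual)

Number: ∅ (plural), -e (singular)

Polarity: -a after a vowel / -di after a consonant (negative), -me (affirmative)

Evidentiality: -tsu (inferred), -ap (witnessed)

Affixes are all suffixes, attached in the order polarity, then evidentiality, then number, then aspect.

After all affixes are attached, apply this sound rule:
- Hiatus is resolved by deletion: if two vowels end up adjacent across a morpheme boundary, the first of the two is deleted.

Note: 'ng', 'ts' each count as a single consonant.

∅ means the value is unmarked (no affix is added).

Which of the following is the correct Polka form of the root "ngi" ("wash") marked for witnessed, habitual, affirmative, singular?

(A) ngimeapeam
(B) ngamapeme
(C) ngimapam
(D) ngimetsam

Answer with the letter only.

Attach polarity affirmative -me → ngime.
Attach evidentiality witnessed -ap → ngimeap.
Attach number singular -e → ngimeape.
Attach aspect habitual -am → ngimeapeam.
Apply vowel deletion: ngimeapeam → ngimapam.
So the correct form is ngimapam, option (C).
(D) ngimetsam is wrong: it uses inferred instead of witnessed for evidentiality.
(B) ngamapeme is wrong: it has the affixes in the wrong order.
(A) ngimeapeam is wrong: it fails to apply the sound rule(s).

C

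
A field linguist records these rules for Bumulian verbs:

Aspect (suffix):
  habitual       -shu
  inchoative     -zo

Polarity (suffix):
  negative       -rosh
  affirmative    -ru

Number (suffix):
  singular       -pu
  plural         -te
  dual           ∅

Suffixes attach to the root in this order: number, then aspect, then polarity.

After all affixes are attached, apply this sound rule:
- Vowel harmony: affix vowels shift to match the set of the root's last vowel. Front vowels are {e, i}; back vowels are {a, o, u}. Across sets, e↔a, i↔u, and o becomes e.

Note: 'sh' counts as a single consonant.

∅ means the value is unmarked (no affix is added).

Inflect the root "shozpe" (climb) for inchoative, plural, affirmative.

shozpetezeri

Attach number plural -te → shozpete.
Attach aspect inchoative -zo → shozpetezo.
Attach polarity affirmative -ru → shozpetezoru.
Apply vowel harmony: shozpetezoru → shozpetezeri.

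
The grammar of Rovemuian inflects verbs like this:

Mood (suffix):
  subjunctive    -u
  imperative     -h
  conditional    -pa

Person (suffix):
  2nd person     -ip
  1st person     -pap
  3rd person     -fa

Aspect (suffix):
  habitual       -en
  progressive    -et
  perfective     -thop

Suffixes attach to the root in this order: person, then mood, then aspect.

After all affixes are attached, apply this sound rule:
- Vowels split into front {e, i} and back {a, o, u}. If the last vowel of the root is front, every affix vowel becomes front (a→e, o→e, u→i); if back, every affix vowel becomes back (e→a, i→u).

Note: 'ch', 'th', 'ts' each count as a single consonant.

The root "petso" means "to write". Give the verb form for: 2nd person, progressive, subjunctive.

petsoupuat

Attach person 2nd person -ip → petsoip.
Attach mood subjunctive -u → petsoipu.
Attach aspect progressive -et → petsoipuet.
Apply vowel harmony: petsoipuet → petsoupuat.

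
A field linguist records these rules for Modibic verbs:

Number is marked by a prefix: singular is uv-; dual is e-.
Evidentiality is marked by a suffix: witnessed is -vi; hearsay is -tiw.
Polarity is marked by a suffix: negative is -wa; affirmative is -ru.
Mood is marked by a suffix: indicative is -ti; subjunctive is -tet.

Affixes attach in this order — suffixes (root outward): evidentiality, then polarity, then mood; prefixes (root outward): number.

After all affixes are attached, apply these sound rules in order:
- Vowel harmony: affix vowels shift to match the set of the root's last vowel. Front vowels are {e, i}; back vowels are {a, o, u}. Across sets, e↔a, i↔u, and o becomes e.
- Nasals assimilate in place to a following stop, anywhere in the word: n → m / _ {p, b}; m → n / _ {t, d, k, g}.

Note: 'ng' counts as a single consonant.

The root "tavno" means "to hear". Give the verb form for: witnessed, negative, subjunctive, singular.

Attach number singular uv- → uvtavno.
Attach evidentiality witnessed -vi → uvtavnovi.
Attach polarity negative -wa → uvtavnoviwa.
Attach mood subjunctive -tet → uvtavnoviwatet.
Apply vowel harmony: uvtavnoviwatet → uvtavnovuwatat.
Nasal assimilation: no change.

uvtavnovuwatat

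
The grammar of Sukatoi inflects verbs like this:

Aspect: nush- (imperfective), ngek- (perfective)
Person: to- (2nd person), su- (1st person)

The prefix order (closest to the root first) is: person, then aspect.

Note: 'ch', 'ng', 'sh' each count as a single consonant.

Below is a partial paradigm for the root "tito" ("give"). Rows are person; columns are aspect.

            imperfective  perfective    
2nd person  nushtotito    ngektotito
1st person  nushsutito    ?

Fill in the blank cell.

ngeksutito

Attach person 1st person su- → sutito.
Attach aspect perfective ngek- → ngeksutito.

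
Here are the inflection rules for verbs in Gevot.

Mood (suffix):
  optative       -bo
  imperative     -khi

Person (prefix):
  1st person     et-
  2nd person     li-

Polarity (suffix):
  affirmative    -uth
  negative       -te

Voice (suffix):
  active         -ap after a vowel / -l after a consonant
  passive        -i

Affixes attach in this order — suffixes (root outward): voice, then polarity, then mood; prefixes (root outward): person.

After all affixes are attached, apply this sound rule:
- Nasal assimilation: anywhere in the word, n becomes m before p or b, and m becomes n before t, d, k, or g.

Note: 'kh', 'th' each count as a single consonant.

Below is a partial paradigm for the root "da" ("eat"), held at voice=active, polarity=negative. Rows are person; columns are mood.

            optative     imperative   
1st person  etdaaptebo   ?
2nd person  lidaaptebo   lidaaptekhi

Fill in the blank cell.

etdaaptekhi

Attach voice active -ap (after vowel 'a') → daap.
Attach polarity negative -te → daapte.
Attach mood imperative -khi → daaptekhi.
Attach person 1st person et- → etdaaptekhi.
Nasal assimilation: no change.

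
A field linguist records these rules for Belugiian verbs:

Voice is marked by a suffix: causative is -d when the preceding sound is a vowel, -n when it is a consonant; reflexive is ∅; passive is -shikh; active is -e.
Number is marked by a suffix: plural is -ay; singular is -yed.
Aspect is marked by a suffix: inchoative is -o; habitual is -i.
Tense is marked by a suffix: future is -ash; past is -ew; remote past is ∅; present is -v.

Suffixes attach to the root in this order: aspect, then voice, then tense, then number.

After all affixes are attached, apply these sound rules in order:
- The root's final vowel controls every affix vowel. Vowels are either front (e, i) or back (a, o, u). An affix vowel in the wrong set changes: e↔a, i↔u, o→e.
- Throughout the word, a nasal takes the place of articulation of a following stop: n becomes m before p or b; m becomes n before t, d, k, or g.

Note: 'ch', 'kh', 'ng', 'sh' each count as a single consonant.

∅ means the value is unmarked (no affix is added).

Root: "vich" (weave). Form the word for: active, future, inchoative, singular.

vicheeeshyed

Attach aspect inchoative -o → vicho.
Attach voice active -e → vichoe.
Attach tense future -ash → vichoeash.
Attach number singular -yed → vichoeashyed.
Apply vowel harmony: vichoeashyed → vicheeeshyed.
Nasal assimilation: no change.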